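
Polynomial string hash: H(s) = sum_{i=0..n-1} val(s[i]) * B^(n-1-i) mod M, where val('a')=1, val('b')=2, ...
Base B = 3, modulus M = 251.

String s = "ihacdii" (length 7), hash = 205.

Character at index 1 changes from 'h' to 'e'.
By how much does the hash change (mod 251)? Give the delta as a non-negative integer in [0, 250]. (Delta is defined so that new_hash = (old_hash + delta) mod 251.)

Delta formula: (val(new) - val(old)) * B^(n-1-k) mod M
  val('e') - val('h') = 5 - 8 = -3
  B^(n-1-k) = 3^5 mod 251 = 243
  Delta = -3 * 243 mod 251 = 24

Answer: 24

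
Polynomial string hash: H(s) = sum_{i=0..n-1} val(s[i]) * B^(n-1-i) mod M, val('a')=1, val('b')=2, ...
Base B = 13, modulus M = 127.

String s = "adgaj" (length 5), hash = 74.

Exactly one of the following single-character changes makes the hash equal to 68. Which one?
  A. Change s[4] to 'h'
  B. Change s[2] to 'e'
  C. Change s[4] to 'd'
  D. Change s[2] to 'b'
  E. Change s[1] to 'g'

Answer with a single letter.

Answer: C

Derivation:
Option A: s[4]='j'->'h', delta=(8-10)*13^0 mod 127 = 125, hash=74+125 mod 127 = 72
Option B: s[2]='g'->'e', delta=(5-7)*13^2 mod 127 = 43, hash=74+43 mod 127 = 117
Option C: s[4]='j'->'d', delta=(4-10)*13^0 mod 127 = 121, hash=74+121 mod 127 = 68 <-- target
Option D: s[2]='g'->'b', delta=(2-7)*13^2 mod 127 = 44, hash=74+44 mod 127 = 118
Option E: s[1]='d'->'g', delta=(7-4)*13^3 mod 127 = 114, hash=74+114 mod 127 = 61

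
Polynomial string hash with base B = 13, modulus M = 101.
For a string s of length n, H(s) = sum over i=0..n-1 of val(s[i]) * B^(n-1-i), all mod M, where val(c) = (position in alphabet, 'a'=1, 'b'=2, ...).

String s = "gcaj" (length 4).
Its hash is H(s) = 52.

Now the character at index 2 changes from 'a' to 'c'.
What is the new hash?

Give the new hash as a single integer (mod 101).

val('a') = 1, val('c') = 3
Position k = 2, exponent = n-1-k = 1
B^1 mod M = 13^1 mod 101 = 13
Delta = (3 - 1) * 13 mod 101 = 26
New hash = (52 + 26) mod 101 = 78

Answer: 78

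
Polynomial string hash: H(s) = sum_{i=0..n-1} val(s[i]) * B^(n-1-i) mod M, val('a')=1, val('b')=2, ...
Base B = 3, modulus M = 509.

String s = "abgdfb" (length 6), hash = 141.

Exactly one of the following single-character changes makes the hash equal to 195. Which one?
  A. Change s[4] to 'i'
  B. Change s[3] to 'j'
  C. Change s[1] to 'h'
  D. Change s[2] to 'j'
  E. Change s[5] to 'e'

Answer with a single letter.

Option A: s[4]='f'->'i', delta=(9-6)*3^1 mod 509 = 9, hash=141+9 mod 509 = 150
Option B: s[3]='d'->'j', delta=(10-4)*3^2 mod 509 = 54, hash=141+54 mod 509 = 195 <-- target
Option C: s[1]='b'->'h', delta=(8-2)*3^4 mod 509 = 486, hash=141+486 mod 509 = 118
Option D: s[2]='g'->'j', delta=(10-7)*3^3 mod 509 = 81, hash=141+81 mod 509 = 222
Option E: s[5]='b'->'e', delta=(5-2)*3^0 mod 509 = 3, hash=141+3 mod 509 = 144

Answer: B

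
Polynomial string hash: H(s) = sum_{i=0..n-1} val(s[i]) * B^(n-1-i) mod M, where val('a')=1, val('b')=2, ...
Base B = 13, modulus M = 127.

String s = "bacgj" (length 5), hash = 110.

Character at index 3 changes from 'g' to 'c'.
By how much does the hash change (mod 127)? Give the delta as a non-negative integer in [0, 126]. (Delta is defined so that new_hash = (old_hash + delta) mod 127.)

Delta formula: (val(new) - val(old)) * B^(n-1-k) mod M
  val('c') - val('g') = 3 - 7 = -4
  B^(n-1-k) = 13^1 mod 127 = 13
  Delta = -4 * 13 mod 127 = 75

Answer: 75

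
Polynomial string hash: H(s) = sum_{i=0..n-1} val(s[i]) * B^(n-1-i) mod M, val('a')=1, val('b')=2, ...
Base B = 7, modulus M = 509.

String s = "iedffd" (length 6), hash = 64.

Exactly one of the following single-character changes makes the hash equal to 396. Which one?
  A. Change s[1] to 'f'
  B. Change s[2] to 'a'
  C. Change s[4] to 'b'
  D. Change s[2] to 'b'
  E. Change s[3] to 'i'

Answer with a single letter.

Answer: D

Derivation:
Option A: s[1]='e'->'f', delta=(6-5)*7^4 mod 509 = 365, hash=64+365 mod 509 = 429
Option B: s[2]='d'->'a', delta=(1-4)*7^3 mod 509 = 498, hash=64+498 mod 509 = 53
Option C: s[4]='f'->'b', delta=(2-6)*7^1 mod 509 = 481, hash=64+481 mod 509 = 36
Option D: s[2]='d'->'b', delta=(2-4)*7^3 mod 509 = 332, hash=64+332 mod 509 = 396 <-- target
Option E: s[3]='f'->'i', delta=(9-6)*7^2 mod 509 = 147, hash=64+147 mod 509 = 211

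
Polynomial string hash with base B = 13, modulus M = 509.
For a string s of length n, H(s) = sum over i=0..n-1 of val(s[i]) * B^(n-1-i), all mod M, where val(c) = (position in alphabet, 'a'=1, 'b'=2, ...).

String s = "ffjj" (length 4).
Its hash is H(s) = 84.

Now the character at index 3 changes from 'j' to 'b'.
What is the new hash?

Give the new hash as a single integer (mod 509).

Answer: 76

Derivation:
val('j') = 10, val('b') = 2
Position k = 3, exponent = n-1-k = 0
B^0 mod M = 13^0 mod 509 = 1
Delta = (2 - 10) * 1 mod 509 = 501
New hash = (84 + 501) mod 509 = 76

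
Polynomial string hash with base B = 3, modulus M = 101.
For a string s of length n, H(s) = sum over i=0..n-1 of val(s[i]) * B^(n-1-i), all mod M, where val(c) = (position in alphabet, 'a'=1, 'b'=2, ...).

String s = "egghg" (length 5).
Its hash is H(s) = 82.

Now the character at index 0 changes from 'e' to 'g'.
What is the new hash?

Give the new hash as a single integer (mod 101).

val('e') = 5, val('g') = 7
Position k = 0, exponent = n-1-k = 4
B^4 mod M = 3^4 mod 101 = 81
Delta = (7 - 5) * 81 mod 101 = 61
New hash = (82 + 61) mod 101 = 42

Answer: 42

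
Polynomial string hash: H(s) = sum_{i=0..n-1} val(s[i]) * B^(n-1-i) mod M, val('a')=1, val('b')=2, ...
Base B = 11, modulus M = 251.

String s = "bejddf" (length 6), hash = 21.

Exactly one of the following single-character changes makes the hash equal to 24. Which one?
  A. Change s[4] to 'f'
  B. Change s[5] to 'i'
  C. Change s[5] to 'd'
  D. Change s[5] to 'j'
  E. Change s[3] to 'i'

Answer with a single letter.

Answer: B

Derivation:
Option A: s[4]='d'->'f', delta=(6-4)*11^1 mod 251 = 22, hash=21+22 mod 251 = 43
Option B: s[5]='f'->'i', delta=(9-6)*11^0 mod 251 = 3, hash=21+3 mod 251 = 24 <-- target
Option C: s[5]='f'->'d', delta=(4-6)*11^0 mod 251 = 249, hash=21+249 mod 251 = 19
Option D: s[5]='f'->'j', delta=(10-6)*11^0 mod 251 = 4, hash=21+4 mod 251 = 25
Option E: s[3]='d'->'i', delta=(9-4)*11^2 mod 251 = 103, hash=21+103 mod 251 = 124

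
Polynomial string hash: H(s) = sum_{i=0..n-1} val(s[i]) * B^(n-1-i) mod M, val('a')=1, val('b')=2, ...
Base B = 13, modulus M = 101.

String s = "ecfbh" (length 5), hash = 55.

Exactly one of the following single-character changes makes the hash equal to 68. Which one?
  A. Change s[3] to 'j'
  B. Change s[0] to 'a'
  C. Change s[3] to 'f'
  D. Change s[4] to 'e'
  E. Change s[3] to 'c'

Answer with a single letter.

Answer: E

Derivation:
Option A: s[3]='b'->'j', delta=(10-2)*13^1 mod 101 = 3, hash=55+3 mod 101 = 58
Option B: s[0]='e'->'a', delta=(1-5)*13^4 mod 101 = 88, hash=55+88 mod 101 = 42
Option C: s[3]='b'->'f', delta=(6-2)*13^1 mod 101 = 52, hash=55+52 mod 101 = 6
Option D: s[4]='h'->'e', delta=(5-8)*13^0 mod 101 = 98, hash=55+98 mod 101 = 52
Option E: s[3]='b'->'c', delta=(3-2)*13^1 mod 101 = 13, hash=55+13 mod 101 = 68 <-- target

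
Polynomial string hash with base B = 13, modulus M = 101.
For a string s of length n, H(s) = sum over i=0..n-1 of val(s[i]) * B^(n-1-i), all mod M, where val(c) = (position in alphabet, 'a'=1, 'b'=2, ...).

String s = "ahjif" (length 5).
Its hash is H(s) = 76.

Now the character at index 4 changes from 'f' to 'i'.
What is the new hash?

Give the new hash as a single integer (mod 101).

val('f') = 6, val('i') = 9
Position k = 4, exponent = n-1-k = 0
B^0 mod M = 13^0 mod 101 = 1
Delta = (9 - 6) * 1 mod 101 = 3
New hash = (76 + 3) mod 101 = 79

Answer: 79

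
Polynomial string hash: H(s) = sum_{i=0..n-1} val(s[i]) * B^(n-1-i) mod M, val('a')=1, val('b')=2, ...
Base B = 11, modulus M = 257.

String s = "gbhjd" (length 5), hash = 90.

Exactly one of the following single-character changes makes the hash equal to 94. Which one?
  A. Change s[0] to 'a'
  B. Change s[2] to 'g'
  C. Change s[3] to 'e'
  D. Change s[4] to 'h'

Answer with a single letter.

Answer: D

Derivation:
Option A: s[0]='g'->'a', delta=(1-7)*11^4 mod 257 = 48, hash=90+48 mod 257 = 138
Option B: s[2]='h'->'g', delta=(7-8)*11^2 mod 257 = 136, hash=90+136 mod 257 = 226
Option C: s[3]='j'->'e', delta=(5-10)*11^1 mod 257 = 202, hash=90+202 mod 257 = 35
Option D: s[4]='d'->'h', delta=(8-4)*11^0 mod 257 = 4, hash=90+4 mod 257 = 94 <-- target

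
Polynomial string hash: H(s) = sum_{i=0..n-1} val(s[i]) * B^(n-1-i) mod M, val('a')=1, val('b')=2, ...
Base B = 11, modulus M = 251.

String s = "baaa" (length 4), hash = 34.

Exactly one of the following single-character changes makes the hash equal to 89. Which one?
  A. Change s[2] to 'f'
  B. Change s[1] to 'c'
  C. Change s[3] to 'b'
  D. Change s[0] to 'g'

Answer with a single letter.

Option A: s[2]='a'->'f', delta=(6-1)*11^1 mod 251 = 55, hash=34+55 mod 251 = 89 <-- target
Option B: s[1]='a'->'c', delta=(3-1)*11^2 mod 251 = 242, hash=34+242 mod 251 = 25
Option C: s[3]='a'->'b', delta=(2-1)*11^0 mod 251 = 1, hash=34+1 mod 251 = 35
Option D: s[0]='b'->'g', delta=(7-2)*11^3 mod 251 = 129, hash=34+129 mod 251 = 163

Answer: A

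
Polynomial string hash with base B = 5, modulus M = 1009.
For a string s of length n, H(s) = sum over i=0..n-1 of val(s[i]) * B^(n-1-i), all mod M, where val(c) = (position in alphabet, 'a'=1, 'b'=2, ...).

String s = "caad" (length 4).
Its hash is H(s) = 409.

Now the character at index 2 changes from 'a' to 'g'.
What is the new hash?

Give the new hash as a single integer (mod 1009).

Answer: 439

Derivation:
val('a') = 1, val('g') = 7
Position k = 2, exponent = n-1-k = 1
B^1 mod M = 5^1 mod 1009 = 5
Delta = (7 - 1) * 5 mod 1009 = 30
New hash = (409 + 30) mod 1009 = 439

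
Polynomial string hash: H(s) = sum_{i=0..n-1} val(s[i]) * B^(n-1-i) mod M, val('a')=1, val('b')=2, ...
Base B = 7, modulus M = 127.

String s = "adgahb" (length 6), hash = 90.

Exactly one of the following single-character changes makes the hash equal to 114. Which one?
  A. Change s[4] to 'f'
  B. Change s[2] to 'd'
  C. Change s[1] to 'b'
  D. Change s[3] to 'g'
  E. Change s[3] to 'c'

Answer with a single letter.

Option A: s[4]='h'->'f', delta=(6-8)*7^1 mod 127 = 113, hash=90+113 mod 127 = 76
Option B: s[2]='g'->'d', delta=(4-7)*7^3 mod 127 = 114, hash=90+114 mod 127 = 77
Option C: s[1]='d'->'b', delta=(2-4)*7^4 mod 127 = 24, hash=90+24 mod 127 = 114 <-- target
Option D: s[3]='a'->'g', delta=(7-1)*7^2 mod 127 = 40, hash=90+40 mod 127 = 3
Option E: s[3]='a'->'c', delta=(3-1)*7^2 mod 127 = 98, hash=90+98 mod 127 = 61

Answer: C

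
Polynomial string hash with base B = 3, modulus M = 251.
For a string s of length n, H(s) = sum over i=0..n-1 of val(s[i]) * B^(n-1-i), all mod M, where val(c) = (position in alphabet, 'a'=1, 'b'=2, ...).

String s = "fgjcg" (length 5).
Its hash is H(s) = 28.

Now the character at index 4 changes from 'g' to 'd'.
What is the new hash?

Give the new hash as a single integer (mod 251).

val('g') = 7, val('d') = 4
Position k = 4, exponent = n-1-k = 0
B^0 mod M = 3^0 mod 251 = 1
Delta = (4 - 7) * 1 mod 251 = 248
New hash = (28 + 248) mod 251 = 25

Answer: 25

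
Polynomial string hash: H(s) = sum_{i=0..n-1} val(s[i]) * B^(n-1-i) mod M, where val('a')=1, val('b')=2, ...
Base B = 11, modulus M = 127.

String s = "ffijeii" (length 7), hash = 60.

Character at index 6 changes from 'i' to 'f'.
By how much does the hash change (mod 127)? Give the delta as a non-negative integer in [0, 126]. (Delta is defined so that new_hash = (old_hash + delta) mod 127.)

Answer: 124

Derivation:
Delta formula: (val(new) - val(old)) * B^(n-1-k) mod M
  val('f') - val('i') = 6 - 9 = -3
  B^(n-1-k) = 11^0 mod 127 = 1
  Delta = -3 * 1 mod 127 = 124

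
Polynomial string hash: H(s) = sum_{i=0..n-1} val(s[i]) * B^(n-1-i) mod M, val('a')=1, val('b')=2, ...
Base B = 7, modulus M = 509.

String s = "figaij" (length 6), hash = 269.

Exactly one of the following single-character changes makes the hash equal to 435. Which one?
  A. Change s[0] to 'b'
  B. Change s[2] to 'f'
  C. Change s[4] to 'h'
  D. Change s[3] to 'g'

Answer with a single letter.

Answer: B

Derivation:
Option A: s[0]='f'->'b', delta=(2-6)*7^5 mod 509 = 469, hash=269+469 mod 509 = 229
Option B: s[2]='g'->'f', delta=(6-7)*7^3 mod 509 = 166, hash=269+166 mod 509 = 435 <-- target
Option C: s[4]='i'->'h', delta=(8-9)*7^1 mod 509 = 502, hash=269+502 mod 509 = 262
Option D: s[3]='a'->'g', delta=(7-1)*7^2 mod 509 = 294, hash=269+294 mod 509 = 54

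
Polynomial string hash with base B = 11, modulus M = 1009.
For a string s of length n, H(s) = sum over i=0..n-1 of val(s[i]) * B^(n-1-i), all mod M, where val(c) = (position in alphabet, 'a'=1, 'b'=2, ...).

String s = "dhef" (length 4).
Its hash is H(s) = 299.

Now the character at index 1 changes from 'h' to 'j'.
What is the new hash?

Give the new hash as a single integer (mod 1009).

Answer: 541

Derivation:
val('h') = 8, val('j') = 10
Position k = 1, exponent = n-1-k = 2
B^2 mod M = 11^2 mod 1009 = 121
Delta = (10 - 8) * 121 mod 1009 = 242
New hash = (299 + 242) mod 1009 = 541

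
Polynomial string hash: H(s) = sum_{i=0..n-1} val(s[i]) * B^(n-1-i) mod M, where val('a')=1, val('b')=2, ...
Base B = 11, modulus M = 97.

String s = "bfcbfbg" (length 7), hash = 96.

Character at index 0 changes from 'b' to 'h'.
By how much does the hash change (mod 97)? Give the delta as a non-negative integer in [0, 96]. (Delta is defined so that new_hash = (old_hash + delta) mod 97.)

Answer: 9

Derivation:
Delta formula: (val(new) - val(old)) * B^(n-1-k) mod M
  val('h') - val('b') = 8 - 2 = 6
  B^(n-1-k) = 11^6 mod 97 = 50
  Delta = 6 * 50 mod 97 = 9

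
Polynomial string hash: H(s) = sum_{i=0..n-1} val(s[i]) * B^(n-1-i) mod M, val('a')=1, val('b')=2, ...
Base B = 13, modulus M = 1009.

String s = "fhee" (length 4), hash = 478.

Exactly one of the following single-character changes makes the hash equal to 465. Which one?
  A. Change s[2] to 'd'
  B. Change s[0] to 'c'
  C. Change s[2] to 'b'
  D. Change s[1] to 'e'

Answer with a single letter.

Option A: s[2]='e'->'d', delta=(4-5)*13^1 mod 1009 = 996, hash=478+996 mod 1009 = 465 <-- target
Option B: s[0]='f'->'c', delta=(3-6)*13^3 mod 1009 = 472, hash=478+472 mod 1009 = 950
Option C: s[2]='e'->'b', delta=(2-5)*13^1 mod 1009 = 970, hash=478+970 mod 1009 = 439
Option D: s[1]='h'->'e', delta=(5-8)*13^2 mod 1009 = 502, hash=478+502 mod 1009 = 980

Answer: A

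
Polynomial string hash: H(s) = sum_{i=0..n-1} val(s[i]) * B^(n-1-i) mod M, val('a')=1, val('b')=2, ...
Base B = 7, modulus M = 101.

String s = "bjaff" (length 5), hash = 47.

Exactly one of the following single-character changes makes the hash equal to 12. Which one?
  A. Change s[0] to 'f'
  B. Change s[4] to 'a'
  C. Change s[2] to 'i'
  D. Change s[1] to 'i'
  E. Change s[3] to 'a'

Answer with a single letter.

Answer: E

Derivation:
Option A: s[0]='b'->'f', delta=(6-2)*7^4 mod 101 = 9, hash=47+9 mod 101 = 56
Option B: s[4]='f'->'a', delta=(1-6)*7^0 mod 101 = 96, hash=47+96 mod 101 = 42
Option C: s[2]='a'->'i', delta=(9-1)*7^2 mod 101 = 89, hash=47+89 mod 101 = 35
Option D: s[1]='j'->'i', delta=(9-10)*7^3 mod 101 = 61, hash=47+61 mod 101 = 7
Option E: s[3]='f'->'a', delta=(1-6)*7^1 mod 101 = 66, hash=47+66 mod 101 = 12 <-- target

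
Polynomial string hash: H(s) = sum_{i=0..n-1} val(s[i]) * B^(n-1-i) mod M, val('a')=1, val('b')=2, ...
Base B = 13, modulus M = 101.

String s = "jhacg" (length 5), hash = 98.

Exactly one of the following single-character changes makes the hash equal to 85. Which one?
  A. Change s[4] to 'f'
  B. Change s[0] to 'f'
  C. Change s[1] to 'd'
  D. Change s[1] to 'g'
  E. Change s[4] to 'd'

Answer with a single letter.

Option A: s[4]='g'->'f', delta=(6-7)*13^0 mod 101 = 100, hash=98+100 mod 101 = 97
Option B: s[0]='j'->'f', delta=(6-10)*13^4 mod 101 = 88, hash=98+88 mod 101 = 85 <-- target
Option C: s[1]='h'->'d', delta=(4-8)*13^3 mod 101 = 100, hash=98+100 mod 101 = 97
Option D: s[1]='h'->'g', delta=(7-8)*13^3 mod 101 = 25, hash=98+25 mod 101 = 22
Option E: s[4]='g'->'d', delta=(4-7)*13^0 mod 101 = 98, hash=98+98 mod 101 = 95

Answer: B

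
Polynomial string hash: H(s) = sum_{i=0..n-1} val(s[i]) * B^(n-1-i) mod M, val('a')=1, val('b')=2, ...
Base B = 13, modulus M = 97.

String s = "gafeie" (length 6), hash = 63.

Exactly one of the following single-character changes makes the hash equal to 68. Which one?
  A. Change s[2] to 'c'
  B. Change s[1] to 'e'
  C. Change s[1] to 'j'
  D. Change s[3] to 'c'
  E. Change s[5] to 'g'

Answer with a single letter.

Option A: s[2]='f'->'c', delta=(3-6)*13^3 mod 97 = 5, hash=63+5 mod 97 = 68 <-- target
Option B: s[1]='a'->'e', delta=(5-1)*13^4 mod 97 = 75, hash=63+75 mod 97 = 41
Option C: s[1]='a'->'j', delta=(10-1)*13^4 mod 97 = 96, hash=63+96 mod 97 = 62
Option D: s[3]='e'->'c', delta=(3-5)*13^2 mod 97 = 50, hash=63+50 mod 97 = 16
Option E: s[5]='e'->'g', delta=(7-5)*13^0 mod 97 = 2, hash=63+2 mod 97 = 65

Answer: A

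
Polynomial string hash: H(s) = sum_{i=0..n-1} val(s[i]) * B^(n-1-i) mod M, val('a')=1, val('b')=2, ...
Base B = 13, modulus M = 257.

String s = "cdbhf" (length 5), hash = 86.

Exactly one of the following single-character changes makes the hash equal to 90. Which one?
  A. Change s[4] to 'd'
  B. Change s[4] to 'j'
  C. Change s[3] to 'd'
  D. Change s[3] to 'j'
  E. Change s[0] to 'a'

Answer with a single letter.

Answer: B

Derivation:
Option A: s[4]='f'->'d', delta=(4-6)*13^0 mod 257 = 255, hash=86+255 mod 257 = 84
Option B: s[4]='f'->'j', delta=(10-6)*13^0 mod 257 = 4, hash=86+4 mod 257 = 90 <-- target
Option C: s[3]='h'->'d', delta=(4-8)*13^1 mod 257 = 205, hash=86+205 mod 257 = 34
Option D: s[3]='h'->'j', delta=(10-8)*13^1 mod 257 = 26, hash=86+26 mod 257 = 112
Option E: s[0]='c'->'a', delta=(1-3)*13^4 mod 257 = 189, hash=86+189 mod 257 = 18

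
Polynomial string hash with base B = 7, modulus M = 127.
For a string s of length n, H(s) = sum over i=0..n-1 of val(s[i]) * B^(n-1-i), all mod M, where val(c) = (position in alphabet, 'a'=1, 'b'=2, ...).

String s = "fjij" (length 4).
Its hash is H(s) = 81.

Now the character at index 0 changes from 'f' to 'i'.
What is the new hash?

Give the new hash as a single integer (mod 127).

val('f') = 6, val('i') = 9
Position k = 0, exponent = n-1-k = 3
B^3 mod M = 7^3 mod 127 = 89
Delta = (9 - 6) * 89 mod 127 = 13
New hash = (81 + 13) mod 127 = 94

Answer: 94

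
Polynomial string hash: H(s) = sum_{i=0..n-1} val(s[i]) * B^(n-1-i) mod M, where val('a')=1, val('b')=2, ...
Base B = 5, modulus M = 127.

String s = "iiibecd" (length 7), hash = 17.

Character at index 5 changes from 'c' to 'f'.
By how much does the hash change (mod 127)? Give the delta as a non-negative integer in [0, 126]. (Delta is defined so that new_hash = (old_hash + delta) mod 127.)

Delta formula: (val(new) - val(old)) * B^(n-1-k) mod M
  val('f') - val('c') = 6 - 3 = 3
  B^(n-1-k) = 5^1 mod 127 = 5
  Delta = 3 * 5 mod 127 = 15

Answer: 15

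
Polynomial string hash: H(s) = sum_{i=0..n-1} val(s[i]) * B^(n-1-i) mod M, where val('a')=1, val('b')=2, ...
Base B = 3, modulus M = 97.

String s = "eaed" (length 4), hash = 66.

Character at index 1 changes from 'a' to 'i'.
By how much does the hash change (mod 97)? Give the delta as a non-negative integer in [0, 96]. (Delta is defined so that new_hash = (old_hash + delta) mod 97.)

Answer: 72

Derivation:
Delta formula: (val(new) - val(old)) * B^(n-1-k) mod M
  val('i') - val('a') = 9 - 1 = 8
  B^(n-1-k) = 3^2 mod 97 = 9
  Delta = 8 * 9 mod 97 = 72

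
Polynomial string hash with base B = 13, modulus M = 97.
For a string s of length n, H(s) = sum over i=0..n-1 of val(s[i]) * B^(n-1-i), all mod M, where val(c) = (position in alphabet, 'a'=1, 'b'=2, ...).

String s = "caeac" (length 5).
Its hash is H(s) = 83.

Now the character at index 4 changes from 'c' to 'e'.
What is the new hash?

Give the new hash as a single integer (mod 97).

val('c') = 3, val('e') = 5
Position k = 4, exponent = n-1-k = 0
B^0 mod M = 13^0 mod 97 = 1
Delta = (5 - 3) * 1 mod 97 = 2
New hash = (83 + 2) mod 97 = 85

Answer: 85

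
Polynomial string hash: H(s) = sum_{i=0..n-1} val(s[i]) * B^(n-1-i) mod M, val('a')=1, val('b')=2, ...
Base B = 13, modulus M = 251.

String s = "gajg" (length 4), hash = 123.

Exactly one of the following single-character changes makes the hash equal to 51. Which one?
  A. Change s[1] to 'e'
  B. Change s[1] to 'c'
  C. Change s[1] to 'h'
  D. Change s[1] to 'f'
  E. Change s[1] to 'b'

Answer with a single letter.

Option A: s[1]='a'->'e', delta=(5-1)*13^2 mod 251 = 174, hash=123+174 mod 251 = 46
Option B: s[1]='a'->'c', delta=(3-1)*13^2 mod 251 = 87, hash=123+87 mod 251 = 210
Option C: s[1]='a'->'h', delta=(8-1)*13^2 mod 251 = 179, hash=123+179 mod 251 = 51 <-- target
Option D: s[1]='a'->'f', delta=(6-1)*13^2 mod 251 = 92, hash=123+92 mod 251 = 215
Option E: s[1]='a'->'b', delta=(2-1)*13^2 mod 251 = 169, hash=123+169 mod 251 = 41

Answer: C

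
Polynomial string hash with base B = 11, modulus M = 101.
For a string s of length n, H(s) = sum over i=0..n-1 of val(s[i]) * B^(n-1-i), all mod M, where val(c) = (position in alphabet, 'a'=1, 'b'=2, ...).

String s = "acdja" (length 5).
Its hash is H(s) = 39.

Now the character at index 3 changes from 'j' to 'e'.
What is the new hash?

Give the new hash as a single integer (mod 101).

Answer: 85

Derivation:
val('j') = 10, val('e') = 5
Position k = 3, exponent = n-1-k = 1
B^1 mod M = 11^1 mod 101 = 11
Delta = (5 - 10) * 11 mod 101 = 46
New hash = (39 + 46) mod 101 = 85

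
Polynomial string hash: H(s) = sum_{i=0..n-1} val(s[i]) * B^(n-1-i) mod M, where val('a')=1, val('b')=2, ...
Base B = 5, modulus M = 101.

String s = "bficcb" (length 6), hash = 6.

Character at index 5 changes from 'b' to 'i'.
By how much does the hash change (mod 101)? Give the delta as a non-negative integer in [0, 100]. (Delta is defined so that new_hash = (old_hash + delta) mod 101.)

Delta formula: (val(new) - val(old)) * B^(n-1-k) mod M
  val('i') - val('b') = 9 - 2 = 7
  B^(n-1-k) = 5^0 mod 101 = 1
  Delta = 7 * 1 mod 101 = 7

Answer: 7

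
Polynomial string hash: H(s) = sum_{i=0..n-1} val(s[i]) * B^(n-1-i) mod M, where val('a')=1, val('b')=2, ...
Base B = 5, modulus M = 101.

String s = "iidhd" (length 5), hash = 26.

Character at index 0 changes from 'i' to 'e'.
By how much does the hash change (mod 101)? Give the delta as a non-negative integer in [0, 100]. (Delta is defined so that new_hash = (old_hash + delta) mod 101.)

Delta formula: (val(new) - val(old)) * B^(n-1-k) mod M
  val('e') - val('i') = 5 - 9 = -4
  B^(n-1-k) = 5^4 mod 101 = 19
  Delta = -4 * 19 mod 101 = 25

Answer: 25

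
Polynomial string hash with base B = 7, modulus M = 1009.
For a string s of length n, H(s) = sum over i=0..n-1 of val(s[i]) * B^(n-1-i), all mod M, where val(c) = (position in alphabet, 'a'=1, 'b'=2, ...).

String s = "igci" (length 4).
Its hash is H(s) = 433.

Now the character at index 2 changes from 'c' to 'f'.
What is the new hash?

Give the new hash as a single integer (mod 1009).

Answer: 454

Derivation:
val('c') = 3, val('f') = 6
Position k = 2, exponent = n-1-k = 1
B^1 mod M = 7^1 mod 1009 = 7
Delta = (6 - 3) * 7 mod 1009 = 21
New hash = (433 + 21) mod 1009 = 454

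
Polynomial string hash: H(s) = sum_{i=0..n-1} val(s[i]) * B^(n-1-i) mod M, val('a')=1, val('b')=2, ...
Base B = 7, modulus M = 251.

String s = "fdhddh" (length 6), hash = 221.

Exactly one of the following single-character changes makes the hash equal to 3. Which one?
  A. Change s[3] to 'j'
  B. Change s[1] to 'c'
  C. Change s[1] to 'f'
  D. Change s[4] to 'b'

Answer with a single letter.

Answer: C

Derivation:
Option A: s[3]='d'->'j', delta=(10-4)*7^2 mod 251 = 43, hash=221+43 mod 251 = 13
Option B: s[1]='d'->'c', delta=(3-4)*7^4 mod 251 = 109, hash=221+109 mod 251 = 79
Option C: s[1]='d'->'f', delta=(6-4)*7^4 mod 251 = 33, hash=221+33 mod 251 = 3 <-- target
Option D: s[4]='d'->'b', delta=(2-4)*7^1 mod 251 = 237, hash=221+237 mod 251 = 207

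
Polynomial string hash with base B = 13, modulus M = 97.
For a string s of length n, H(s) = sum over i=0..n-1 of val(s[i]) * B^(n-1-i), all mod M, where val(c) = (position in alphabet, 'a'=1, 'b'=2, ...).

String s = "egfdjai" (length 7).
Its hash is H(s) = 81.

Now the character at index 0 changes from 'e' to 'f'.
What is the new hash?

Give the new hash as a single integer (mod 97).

val('e') = 5, val('f') = 6
Position k = 0, exponent = n-1-k = 6
B^6 mod M = 13^6 mod 97 = 89
Delta = (6 - 5) * 89 mod 97 = 89
New hash = (81 + 89) mod 97 = 73

Answer: 73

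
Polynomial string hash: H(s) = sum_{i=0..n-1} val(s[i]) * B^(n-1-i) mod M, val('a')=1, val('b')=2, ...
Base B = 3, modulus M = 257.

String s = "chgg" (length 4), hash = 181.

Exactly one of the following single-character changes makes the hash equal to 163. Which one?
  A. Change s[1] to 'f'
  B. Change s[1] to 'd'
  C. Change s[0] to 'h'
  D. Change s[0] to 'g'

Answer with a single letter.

Answer: A

Derivation:
Option A: s[1]='h'->'f', delta=(6-8)*3^2 mod 257 = 239, hash=181+239 mod 257 = 163 <-- target
Option B: s[1]='h'->'d', delta=(4-8)*3^2 mod 257 = 221, hash=181+221 mod 257 = 145
Option C: s[0]='c'->'h', delta=(8-3)*3^3 mod 257 = 135, hash=181+135 mod 257 = 59
Option D: s[0]='c'->'g', delta=(7-3)*3^3 mod 257 = 108, hash=181+108 mod 257 = 32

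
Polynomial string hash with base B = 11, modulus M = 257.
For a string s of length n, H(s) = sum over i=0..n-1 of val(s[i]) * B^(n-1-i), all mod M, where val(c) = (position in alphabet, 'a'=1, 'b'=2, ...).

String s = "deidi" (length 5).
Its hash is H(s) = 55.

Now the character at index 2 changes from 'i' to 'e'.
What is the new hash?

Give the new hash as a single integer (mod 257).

val('i') = 9, val('e') = 5
Position k = 2, exponent = n-1-k = 2
B^2 mod M = 11^2 mod 257 = 121
Delta = (5 - 9) * 121 mod 257 = 30
New hash = (55 + 30) mod 257 = 85

Answer: 85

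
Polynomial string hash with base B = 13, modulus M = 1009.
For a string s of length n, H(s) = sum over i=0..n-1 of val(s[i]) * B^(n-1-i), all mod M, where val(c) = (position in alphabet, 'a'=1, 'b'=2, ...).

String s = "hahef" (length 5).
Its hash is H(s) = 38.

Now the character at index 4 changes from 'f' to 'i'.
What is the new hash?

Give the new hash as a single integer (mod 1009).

val('f') = 6, val('i') = 9
Position k = 4, exponent = n-1-k = 0
B^0 mod M = 13^0 mod 1009 = 1
Delta = (9 - 6) * 1 mod 1009 = 3
New hash = (38 + 3) mod 1009 = 41

Answer: 41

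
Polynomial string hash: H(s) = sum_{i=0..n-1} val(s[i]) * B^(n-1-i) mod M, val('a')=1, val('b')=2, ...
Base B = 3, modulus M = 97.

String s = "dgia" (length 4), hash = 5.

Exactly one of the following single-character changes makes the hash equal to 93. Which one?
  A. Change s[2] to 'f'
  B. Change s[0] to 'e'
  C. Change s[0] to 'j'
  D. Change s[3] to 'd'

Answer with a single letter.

Option A: s[2]='i'->'f', delta=(6-9)*3^1 mod 97 = 88, hash=5+88 mod 97 = 93 <-- target
Option B: s[0]='d'->'e', delta=(5-4)*3^3 mod 97 = 27, hash=5+27 mod 97 = 32
Option C: s[0]='d'->'j', delta=(10-4)*3^3 mod 97 = 65, hash=5+65 mod 97 = 70
Option D: s[3]='a'->'d', delta=(4-1)*3^0 mod 97 = 3, hash=5+3 mod 97 = 8

Answer: A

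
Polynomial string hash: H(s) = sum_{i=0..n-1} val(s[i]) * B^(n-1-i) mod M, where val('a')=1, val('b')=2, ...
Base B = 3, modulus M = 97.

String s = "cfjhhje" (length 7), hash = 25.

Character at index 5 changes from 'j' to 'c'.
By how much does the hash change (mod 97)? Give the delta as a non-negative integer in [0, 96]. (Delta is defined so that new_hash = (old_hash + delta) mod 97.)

Delta formula: (val(new) - val(old)) * B^(n-1-k) mod M
  val('c') - val('j') = 3 - 10 = -7
  B^(n-1-k) = 3^1 mod 97 = 3
  Delta = -7 * 3 mod 97 = 76

Answer: 76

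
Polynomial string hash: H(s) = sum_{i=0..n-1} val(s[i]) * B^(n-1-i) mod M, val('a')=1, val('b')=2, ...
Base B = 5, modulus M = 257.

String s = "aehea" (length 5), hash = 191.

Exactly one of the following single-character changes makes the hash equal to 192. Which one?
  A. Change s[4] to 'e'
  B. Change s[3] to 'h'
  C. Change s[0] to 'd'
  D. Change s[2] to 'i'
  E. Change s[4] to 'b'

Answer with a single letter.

Answer: E

Derivation:
Option A: s[4]='a'->'e', delta=(5-1)*5^0 mod 257 = 4, hash=191+4 mod 257 = 195
Option B: s[3]='e'->'h', delta=(8-5)*5^1 mod 257 = 15, hash=191+15 mod 257 = 206
Option C: s[0]='a'->'d', delta=(4-1)*5^4 mod 257 = 76, hash=191+76 mod 257 = 10
Option D: s[2]='h'->'i', delta=(9-8)*5^2 mod 257 = 25, hash=191+25 mod 257 = 216
Option E: s[4]='a'->'b', delta=(2-1)*5^0 mod 257 = 1, hash=191+1 mod 257 = 192 <-- target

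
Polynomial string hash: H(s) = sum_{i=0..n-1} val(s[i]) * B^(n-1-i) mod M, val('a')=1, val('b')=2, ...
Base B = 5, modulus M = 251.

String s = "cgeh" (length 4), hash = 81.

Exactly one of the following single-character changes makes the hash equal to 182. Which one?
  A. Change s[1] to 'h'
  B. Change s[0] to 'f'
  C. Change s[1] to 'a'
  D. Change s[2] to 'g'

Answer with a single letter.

Option A: s[1]='g'->'h', delta=(8-7)*5^2 mod 251 = 25, hash=81+25 mod 251 = 106
Option B: s[0]='c'->'f', delta=(6-3)*5^3 mod 251 = 124, hash=81+124 mod 251 = 205
Option C: s[1]='g'->'a', delta=(1-7)*5^2 mod 251 = 101, hash=81+101 mod 251 = 182 <-- target
Option D: s[2]='e'->'g', delta=(7-5)*5^1 mod 251 = 10, hash=81+10 mod 251 = 91

Answer: C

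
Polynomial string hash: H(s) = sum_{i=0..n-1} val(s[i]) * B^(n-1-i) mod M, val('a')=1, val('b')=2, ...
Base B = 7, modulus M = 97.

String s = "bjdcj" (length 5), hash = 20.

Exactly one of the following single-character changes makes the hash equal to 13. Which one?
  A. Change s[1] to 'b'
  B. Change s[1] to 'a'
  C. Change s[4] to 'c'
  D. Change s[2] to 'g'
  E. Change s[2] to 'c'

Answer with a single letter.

Option A: s[1]='j'->'b', delta=(2-10)*7^3 mod 97 = 69, hash=20+69 mod 97 = 89
Option B: s[1]='j'->'a', delta=(1-10)*7^3 mod 97 = 17, hash=20+17 mod 97 = 37
Option C: s[4]='j'->'c', delta=(3-10)*7^0 mod 97 = 90, hash=20+90 mod 97 = 13 <-- target
Option D: s[2]='d'->'g', delta=(7-4)*7^2 mod 97 = 50, hash=20+50 mod 97 = 70
Option E: s[2]='d'->'c', delta=(3-4)*7^2 mod 97 = 48, hash=20+48 mod 97 = 68

Answer: C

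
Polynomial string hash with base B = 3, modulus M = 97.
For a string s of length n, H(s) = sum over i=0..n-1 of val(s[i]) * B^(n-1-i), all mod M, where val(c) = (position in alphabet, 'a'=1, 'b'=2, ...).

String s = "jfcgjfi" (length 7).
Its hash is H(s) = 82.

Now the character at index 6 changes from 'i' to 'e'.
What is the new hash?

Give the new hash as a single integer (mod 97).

Answer: 78

Derivation:
val('i') = 9, val('e') = 5
Position k = 6, exponent = n-1-k = 0
B^0 mod M = 3^0 mod 97 = 1
Delta = (5 - 9) * 1 mod 97 = 93
New hash = (82 + 93) mod 97 = 78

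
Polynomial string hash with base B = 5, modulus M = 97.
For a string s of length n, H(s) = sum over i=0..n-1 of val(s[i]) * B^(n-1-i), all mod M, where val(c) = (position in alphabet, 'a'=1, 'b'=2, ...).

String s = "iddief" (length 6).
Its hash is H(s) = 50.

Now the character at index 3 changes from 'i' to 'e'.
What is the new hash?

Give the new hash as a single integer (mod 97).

Answer: 47

Derivation:
val('i') = 9, val('e') = 5
Position k = 3, exponent = n-1-k = 2
B^2 mod M = 5^2 mod 97 = 25
Delta = (5 - 9) * 25 mod 97 = 94
New hash = (50 + 94) mod 97 = 47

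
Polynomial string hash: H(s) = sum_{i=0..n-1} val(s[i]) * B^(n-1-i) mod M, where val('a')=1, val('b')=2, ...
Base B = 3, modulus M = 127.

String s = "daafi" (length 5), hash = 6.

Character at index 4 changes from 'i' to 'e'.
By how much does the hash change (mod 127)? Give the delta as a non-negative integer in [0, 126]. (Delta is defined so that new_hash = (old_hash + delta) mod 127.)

Delta formula: (val(new) - val(old)) * B^(n-1-k) mod M
  val('e') - val('i') = 5 - 9 = -4
  B^(n-1-k) = 3^0 mod 127 = 1
  Delta = -4 * 1 mod 127 = 123

Answer: 123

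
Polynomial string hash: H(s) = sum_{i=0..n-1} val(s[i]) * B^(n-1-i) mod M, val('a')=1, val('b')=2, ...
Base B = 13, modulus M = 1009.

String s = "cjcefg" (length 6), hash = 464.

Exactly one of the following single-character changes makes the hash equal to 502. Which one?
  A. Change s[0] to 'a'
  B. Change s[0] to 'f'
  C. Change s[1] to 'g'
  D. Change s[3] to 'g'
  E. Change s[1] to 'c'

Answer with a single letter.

Option A: s[0]='c'->'a', delta=(1-3)*13^5 mod 1009 = 38, hash=464+38 mod 1009 = 502 <-- target
Option B: s[0]='c'->'f', delta=(6-3)*13^5 mod 1009 = 952, hash=464+952 mod 1009 = 407
Option C: s[1]='j'->'g', delta=(7-10)*13^4 mod 1009 = 82, hash=464+82 mod 1009 = 546
Option D: s[3]='e'->'g', delta=(7-5)*13^2 mod 1009 = 338, hash=464+338 mod 1009 = 802
Option E: s[1]='j'->'c', delta=(3-10)*13^4 mod 1009 = 864, hash=464+864 mod 1009 = 319

Answer: A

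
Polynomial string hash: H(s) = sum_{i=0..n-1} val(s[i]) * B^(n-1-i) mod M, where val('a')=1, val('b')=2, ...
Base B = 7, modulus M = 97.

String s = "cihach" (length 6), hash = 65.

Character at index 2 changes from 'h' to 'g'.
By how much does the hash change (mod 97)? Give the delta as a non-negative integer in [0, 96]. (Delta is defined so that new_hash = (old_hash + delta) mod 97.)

Answer: 45

Derivation:
Delta formula: (val(new) - val(old)) * B^(n-1-k) mod M
  val('g') - val('h') = 7 - 8 = -1
  B^(n-1-k) = 7^3 mod 97 = 52
  Delta = -1 * 52 mod 97 = 45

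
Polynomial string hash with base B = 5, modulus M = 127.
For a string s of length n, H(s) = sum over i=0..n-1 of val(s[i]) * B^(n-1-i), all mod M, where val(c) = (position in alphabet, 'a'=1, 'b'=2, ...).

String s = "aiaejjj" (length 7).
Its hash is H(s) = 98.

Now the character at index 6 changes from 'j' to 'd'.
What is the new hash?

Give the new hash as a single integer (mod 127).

val('j') = 10, val('d') = 4
Position k = 6, exponent = n-1-k = 0
B^0 mod M = 5^0 mod 127 = 1
Delta = (4 - 10) * 1 mod 127 = 121
New hash = (98 + 121) mod 127 = 92

Answer: 92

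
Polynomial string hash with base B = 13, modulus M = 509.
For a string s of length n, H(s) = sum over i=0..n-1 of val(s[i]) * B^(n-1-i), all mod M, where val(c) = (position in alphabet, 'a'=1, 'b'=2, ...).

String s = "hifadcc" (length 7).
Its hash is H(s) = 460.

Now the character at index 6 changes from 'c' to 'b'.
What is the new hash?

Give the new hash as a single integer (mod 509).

Answer: 459

Derivation:
val('c') = 3, val('b') = 2
Position k = 6, exponent = n-1-k = 0
B^0 mod M = 13^0 mod 509 = 1
Delta = (2 - 3) * 1 mod 509 = 508
New hash = (460 + 508) mod 509 = 459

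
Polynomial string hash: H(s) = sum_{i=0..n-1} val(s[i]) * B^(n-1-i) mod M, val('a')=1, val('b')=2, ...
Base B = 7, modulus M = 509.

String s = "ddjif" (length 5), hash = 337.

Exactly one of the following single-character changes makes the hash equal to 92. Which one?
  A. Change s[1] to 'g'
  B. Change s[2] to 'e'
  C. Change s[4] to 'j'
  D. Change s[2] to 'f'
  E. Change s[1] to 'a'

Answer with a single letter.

Answer: B

Derivation:
Option A: s[1]='d'->'g', delta=(7-4)*7^3 mod 509 = 11, hash=337+11 mod 509 = 348
Option B: s[2]='j'->'e', delta=(5-10)*7^2 mod 509 = 264, hash=337+264 mod 509 = 92 <-- target
Option C: s[4]='f'->'j', delta=(10-6)*7^0 mod 509 = 4, hash=337+4 mod 509 = 341
Option D: s[2]='j'->'f', delta=(6-10)*7^2 mod 509 = 313, hash=337+313 mod 509 = 141
Option E: s[1]='d'->'a', delta=(1-4)*7^3 mod 509 = 498, hash=337+498 mod 509 = 326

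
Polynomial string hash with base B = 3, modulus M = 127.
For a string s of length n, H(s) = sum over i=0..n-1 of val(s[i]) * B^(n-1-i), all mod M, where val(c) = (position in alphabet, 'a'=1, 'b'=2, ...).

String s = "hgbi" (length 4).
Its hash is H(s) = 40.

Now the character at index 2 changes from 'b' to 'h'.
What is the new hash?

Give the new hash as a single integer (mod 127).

val('b') = 2, val('h') = 8
Position k = 2, exponent = n-1-k = 1
B^1 mod M = 3^1 mod 127 = 3
Delta = (8 - 2) * 3 mod 127 = 18
New hash = (40 + 18) mod 127 = 58

Answer: 58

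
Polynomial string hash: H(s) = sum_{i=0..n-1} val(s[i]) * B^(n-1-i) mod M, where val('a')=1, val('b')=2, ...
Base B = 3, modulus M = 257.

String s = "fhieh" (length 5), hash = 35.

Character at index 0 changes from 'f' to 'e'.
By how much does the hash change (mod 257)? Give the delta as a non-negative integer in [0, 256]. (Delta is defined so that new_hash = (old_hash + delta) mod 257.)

Delta formula: (val(new) - val(old)) * B^(n-1-k) mod M
  val('e') - val('f') = 5 - 6 = -1
  B^(n-1-k) = 3^4 mod 257 = 81
  Delta = -1 * 81 mod 257 = 176

Answer: 176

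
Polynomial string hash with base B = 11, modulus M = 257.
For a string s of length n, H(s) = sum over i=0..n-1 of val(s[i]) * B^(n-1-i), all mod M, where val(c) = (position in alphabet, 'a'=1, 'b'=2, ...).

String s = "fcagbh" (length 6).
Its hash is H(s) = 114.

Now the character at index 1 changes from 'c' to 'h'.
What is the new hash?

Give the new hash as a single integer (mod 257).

val('c') = 3, val('h') = 8
Position k = 1, exponent = n-1-k = 4
B^4 mod M = 11^4 mod 257 = 249
Delta = (8 - 3) * 249 mod 257 = 217
New hash = (114 + 217) mod 257 = 74

Answer: 74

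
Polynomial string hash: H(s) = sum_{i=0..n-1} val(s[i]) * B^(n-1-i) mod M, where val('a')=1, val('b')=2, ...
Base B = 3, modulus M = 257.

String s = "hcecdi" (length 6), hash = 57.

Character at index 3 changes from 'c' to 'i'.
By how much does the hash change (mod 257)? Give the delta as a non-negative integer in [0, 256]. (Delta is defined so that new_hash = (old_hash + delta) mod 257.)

Delta formula: (val(new) - val(old)) * B^(n-1-k) mod M
  val('i') - val('c') = 9 - 3 = 6
  B^(n-1-k) = 3^2 mod 257 = 9
  Delta = 6 * 9 mod 257 = 54

Answer: 54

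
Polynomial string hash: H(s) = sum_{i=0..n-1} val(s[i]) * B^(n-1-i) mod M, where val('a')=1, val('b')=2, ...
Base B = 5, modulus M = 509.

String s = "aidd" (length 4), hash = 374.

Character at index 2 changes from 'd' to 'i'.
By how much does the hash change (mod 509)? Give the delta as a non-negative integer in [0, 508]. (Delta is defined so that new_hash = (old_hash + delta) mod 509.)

Answer: 25

Derivation:
Delta formula: (val(new) - val(old)) * B^(n-1-k) mod M
  val('i') - val('d') = 9 - 4 = 5
  B^(n-1-k) = 5^1 mod 509 = 5
  Delta = 5 * 5 mod 509 = 25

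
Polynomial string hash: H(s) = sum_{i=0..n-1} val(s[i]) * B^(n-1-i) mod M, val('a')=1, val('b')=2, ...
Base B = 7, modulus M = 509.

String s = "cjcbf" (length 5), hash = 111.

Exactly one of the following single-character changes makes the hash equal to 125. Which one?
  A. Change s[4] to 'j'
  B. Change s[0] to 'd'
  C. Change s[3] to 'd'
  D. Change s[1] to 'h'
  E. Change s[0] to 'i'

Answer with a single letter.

Option A: s[4]='f'->'j', delta=(10-6)*7^0 mod 509 = 4, hash=111+4 mod 509 = 115
Option B: s[0]='c'->'d', delta=(4-3)*7^4 mod 509 = 365, hash=111+365 mod 509 = 476
Option C: s[3]='b'->'d', delta=(4-2)*7^1 mod 509 = 14, hash=111+14 mod 509 = 125 <-- target
Option D: s[1]='j'->'h', delta=(8-10)*7^3 mod 509 = 332, hash=111+332 mod 509 = 443
Option E: s[0]='c'->'i', delta=(9-3)*7^4 mod 509 = 154, hash=111+154 mod 509 = 265

Answer: C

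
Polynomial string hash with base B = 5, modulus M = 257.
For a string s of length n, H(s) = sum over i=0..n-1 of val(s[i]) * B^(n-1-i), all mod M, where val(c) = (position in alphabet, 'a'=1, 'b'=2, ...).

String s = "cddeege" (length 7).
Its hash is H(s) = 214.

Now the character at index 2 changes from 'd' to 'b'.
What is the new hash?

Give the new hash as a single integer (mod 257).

val('d') = 4, val('b') = 2
Position k = 2, exponent = n-1-k = 4
B^4 mod M = 5^4 mod 257 = 111
Delta = (2 - 4) * 111 mod 257 = 35
New hash = (214 + 35) mod 257 = 249

Answer: 249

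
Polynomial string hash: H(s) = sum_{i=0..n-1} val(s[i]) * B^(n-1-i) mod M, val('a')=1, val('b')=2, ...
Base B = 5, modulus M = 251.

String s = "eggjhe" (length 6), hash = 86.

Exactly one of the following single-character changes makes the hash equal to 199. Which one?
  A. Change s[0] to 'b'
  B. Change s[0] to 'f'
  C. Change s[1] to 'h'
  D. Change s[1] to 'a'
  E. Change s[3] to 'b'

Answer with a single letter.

Option A: s[0]='e'->'b', delta=(2-5)*5^5 mod 251 = 163, hash=86+163 mod 251 = 249
Option B: s[0]='e'->'f', delta=(6-5)*5^5 mod 251 = 113, hash=86+113 mod 251 = 199 <-- target
Option C: s[1]='g'->'h', delta=(8-7)*5^4 mod 251 = 123, hash=86+123 mod 251 = 209
Option D: s[1]='g'->'a', delta=(1-7)*5^4 mod 251 = 15, hash=86+15 mod 251 = 101
Option E: s[3]='j'->'b', delta=(2-10)*5^2 mod 251 = 51, hash=86+51 mod 251 = 137

Answer: B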